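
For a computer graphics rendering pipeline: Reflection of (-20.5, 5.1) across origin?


Reflection over origin: (x,y) -> (-x,-y)
(-20.5, 5.1) -> (20.5, -5.1)

(20.5, -5.1)


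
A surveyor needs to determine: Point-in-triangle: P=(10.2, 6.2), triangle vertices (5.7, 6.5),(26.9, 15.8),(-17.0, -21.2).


Cross products: AB x AP = -48.21, BC x BP = -196.46, CA x CP = -131.46
All same sign? yes

Yes, inside


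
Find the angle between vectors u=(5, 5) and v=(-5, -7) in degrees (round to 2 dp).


u.v = -60, |u| = sqrt(50) = 7.0711, |v| = sqrt(74) = 8.6023
cos(theta) = u.v/(|u||v|) = -60/sqrt(3700) = -0.986394
theta = acos(-0.986394) = 170.54 degrees

170.54 degrees


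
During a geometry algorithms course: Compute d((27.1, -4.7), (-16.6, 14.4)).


dx=-43.7, dy=19.1
d^2 = (-43.7)^2 + 19.1^2 = 2274.5
d = sqrt(2274.5) = 47.6917

47.6917


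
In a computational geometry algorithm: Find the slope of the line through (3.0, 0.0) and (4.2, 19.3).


slope = (y2-y1)/(x2-x1) = (19.3-0)/(4.2-3) = 19.3/1.2 = 16.0833

16.0833


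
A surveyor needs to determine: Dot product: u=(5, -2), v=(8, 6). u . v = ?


u . v = u_x*v_x + u_y*v_y = 5*8 + (-2)*6
= 40 + (-12) = 28

28


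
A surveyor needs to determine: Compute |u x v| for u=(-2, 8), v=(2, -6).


|u x v| = |(-2)*(-6) - 8*2|
= |12 - 16| = 4

4


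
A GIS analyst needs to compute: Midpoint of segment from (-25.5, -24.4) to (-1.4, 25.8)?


M = (((-25.5)+(-1.4))/2, ((-24.4)+25.8)/2)
= (-13.45, 0.7)

(-13.45, 0.7)


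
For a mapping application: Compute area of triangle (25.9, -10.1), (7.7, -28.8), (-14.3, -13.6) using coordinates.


Area = |x_A(y_B-y_C) + x_B(y_C-y_A) + x_C(y_A-y_B)|/2
= |(-393.68) + (-26.95) + (-267.41)|/2
= 688.04/2 = 344.02

344.02


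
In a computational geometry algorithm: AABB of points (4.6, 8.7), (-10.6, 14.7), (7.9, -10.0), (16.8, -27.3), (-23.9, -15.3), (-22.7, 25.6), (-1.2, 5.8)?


x range: [-23.9, 16.8]
y range: [-27.3, 25.6]
Bounding box: (-23.9,-27.3) to (16.8,25.6)

(-23.9,-27.3) to (16.8,25.6)


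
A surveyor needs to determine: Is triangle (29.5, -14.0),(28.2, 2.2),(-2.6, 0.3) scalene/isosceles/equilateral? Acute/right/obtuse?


Side lengths squared: AB^2=264.13, BC^2=952.25, CA^2=1234.9
Sorted: [264.13, 952.25, 1234.9]
By sides: Scalene, By angles: Obtuse

Scalene, Obtuse


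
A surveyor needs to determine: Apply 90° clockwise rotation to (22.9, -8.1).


90° CW: (x,y) -> (y, -x)
(22.9,-8.1) -> (-8.1, -22.9)

(-8.1, -22.9)


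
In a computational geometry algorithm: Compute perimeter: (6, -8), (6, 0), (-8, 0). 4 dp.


Sides: (6, -8)->(6, 0): sqrt(64) = 8, (6, 0)->(-8, 0): sqrt(196) = 14, (-8, 0)->(6, -8): sqrt(260) = 16.124515
Sum = 38.124515
Perimeter = 38.1245

38.1245


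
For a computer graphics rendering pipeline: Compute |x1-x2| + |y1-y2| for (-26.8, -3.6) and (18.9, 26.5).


|(-26.8)-18.9| + |(-3.6)-26.5| = 45.7 + 30.1 = 75.8

75.8


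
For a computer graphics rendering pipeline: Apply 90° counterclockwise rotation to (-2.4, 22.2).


90° CCW: (x,y) -> (-y, x)
(-2.4,22.2) -> (-22.2, -2.4)

(-22.2, -2.4)


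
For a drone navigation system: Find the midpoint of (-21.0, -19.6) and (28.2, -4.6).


M = (((-21)+28.2)/2, ((-19.6)+(-4.6))/2)
= (3.6, -12.1)

(3.6, -12.1)


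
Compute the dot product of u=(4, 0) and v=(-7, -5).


u . v = u_x*v_x + u_y*v_y = 4*(-7) + 0*(-5)
= (-28) + 0 = -28

-28


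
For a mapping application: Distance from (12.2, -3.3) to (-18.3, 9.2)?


dx=-30.5, dy=12.5
d^2 = (-30.5)^2 + 12.5^2 = 1086.5
d = sqrt(1086.5) = 32.9621

32.9621


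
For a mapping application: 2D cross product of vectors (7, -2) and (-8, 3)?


u x v = u_x*v_y - u_y*v_x = 7*3 - (-2)*(-8)
= 21 - 16 = 5

5


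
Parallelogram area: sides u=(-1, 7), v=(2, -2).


|u x v| = |(-1)*(-2) - 7*2|
= |2 - 14| = 12

12


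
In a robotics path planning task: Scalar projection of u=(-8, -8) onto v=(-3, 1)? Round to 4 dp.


u.v = 16, |v| = sqrt(10) = 3.1623
Scalar projection = u.v / |v| = 16 / sqrt(10) = 5.0596

5.0596


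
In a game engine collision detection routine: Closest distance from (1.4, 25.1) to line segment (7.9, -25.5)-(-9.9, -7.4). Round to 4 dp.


Project P onto AB: t = 1 (clamped to [0,1])
Closest point on segment: (-9.9, -7.4)
Distance: 34.4084

34.4084


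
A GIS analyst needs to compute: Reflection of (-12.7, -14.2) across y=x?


Reflection over y=x: (x,y) -> (y,x)
(-12.7, -14.2) -> (-14.2, -12.7)

(-14.2, -12.7)


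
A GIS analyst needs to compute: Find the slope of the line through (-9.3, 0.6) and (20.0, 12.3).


slope = (y2-y1)/(x2-x1) = (12.3-0.6)/(20-(-9.3)) = 11.7/29.3 = 0.3993

0.3993


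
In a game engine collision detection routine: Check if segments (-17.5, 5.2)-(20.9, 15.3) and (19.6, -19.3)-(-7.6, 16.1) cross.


Cross products: d1=646.94, d2=-987.14, d3=-1315.51, d4=318.57
d1*d2 < 0 and d3*d4 < 0? yes

Yes, they intersect


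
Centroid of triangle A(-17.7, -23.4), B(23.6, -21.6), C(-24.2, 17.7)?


Centroid = ((x_A+x_B+x_C)/3, (y_A+y_B+y_C)/3)
= (((-17.7)+23.6+(-24.2))/3, ((-23.4)+(-21.6)+17.7)/3)
= (-6.1, -9.1)

(-6.1, -9.1)


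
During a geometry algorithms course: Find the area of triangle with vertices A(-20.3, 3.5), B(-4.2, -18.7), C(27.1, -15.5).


Area = |x_A(y_B-y_C) + x_B(y_C-y_A) + x_C(y_A-y_B)|/2
= |64.96 + 79.8 + 601.62|/2
= 746.38/2 = 373.19

373.19


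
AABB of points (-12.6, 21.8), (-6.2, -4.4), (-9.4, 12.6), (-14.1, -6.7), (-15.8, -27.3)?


x range: [-15.8, -6.2]
y range: [-27.3, 21.8]
Bounding box: (-15.8,-27.3) to (-6.2,21.8)

(-15.8,-27.3) to (-6.2,21.8)


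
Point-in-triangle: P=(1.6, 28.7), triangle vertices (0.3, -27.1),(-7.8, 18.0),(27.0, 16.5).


Cross products: AB x AP = -510.61, BC x BP = 386.46, CA x CP = -1433.18
All same sign? no

No, outside


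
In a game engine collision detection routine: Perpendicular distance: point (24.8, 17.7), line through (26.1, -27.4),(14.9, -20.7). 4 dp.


|cross product| = 496.41
|line direction| = sqrt(170.33) = 13.0511
Distance = 496.41/sqrt(170.33) = 38.036

38.036


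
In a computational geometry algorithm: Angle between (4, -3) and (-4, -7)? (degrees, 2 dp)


u.v = 5, |u| = sqrt(25) = 5, |v| = sqrt(65) = 8.0623
cos(theta) = u.v/(|u||v|) = 5/sqrt(1625) = 0.124035
theta = acos(0.124035) = 82.87 degrees

82.87 degrees


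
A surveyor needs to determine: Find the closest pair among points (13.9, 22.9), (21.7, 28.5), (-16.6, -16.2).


d(P0,P1) = 9.6021, d(P0,P2) = 49.5889, d(P1,P2) = 58.8641
Closest: P0 and P1

Closest pair: (13.9, 22.9) and (21.7, 28.5), distance = 9.6021


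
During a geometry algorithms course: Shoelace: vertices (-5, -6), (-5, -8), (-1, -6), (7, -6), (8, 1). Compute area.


Shoelace sum: ((-5)*(-8) - (-5)*(-6)) + ((-5)*(-6) - (-1)*(-8)) + ((-1)*(-6) - 7*(-6)) + (7*1 - 8*(-6)) + (8*(-6) - (-5)*1)
= 92
Area = |92|/2 = 46

46


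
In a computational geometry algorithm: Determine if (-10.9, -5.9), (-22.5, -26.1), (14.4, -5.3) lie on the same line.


Cross product: ((-22.5)-(-10.9))*((-5.3)-(-5.9)) - ((-26.1)-(-5.9))*(14.4-(-10.9))
= 504.1

No, not collinear


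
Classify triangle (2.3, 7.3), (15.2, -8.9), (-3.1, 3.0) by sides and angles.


Side lengths squared: AB^2=428.85, BC^2=476.5, CA^2=47.65
Sorted: [47.65, 428.85, 476.5]
By sides: Scalene, By angles: Right

Scalene, Right


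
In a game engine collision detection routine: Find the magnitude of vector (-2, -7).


|u| = sqrt((-2)^2 + (-7)^2) = sqrt(53) = 7.2801

7.2801


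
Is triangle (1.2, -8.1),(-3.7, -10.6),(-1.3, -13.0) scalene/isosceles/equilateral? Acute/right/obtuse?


Side lengths squared: AB^2=30.26, BC^2=11.52, CA^2=30.26
Sorted: [11.52, 30.26, 30.26]
By sides: Isosceles, By angles: Acute

Isosceles, Acute


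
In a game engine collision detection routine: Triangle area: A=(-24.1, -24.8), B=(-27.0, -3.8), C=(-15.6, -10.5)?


Area = |x_A(y_B-y_C) + x_B(y_C-y_A) + x_C(y_A-y_B)|/2
= |(-161.47) + (-386.1) + 327.6|/2
= 219.97/2 = 109.985

109.985


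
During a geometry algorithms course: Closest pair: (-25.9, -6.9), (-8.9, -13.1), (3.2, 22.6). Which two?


d(P0,P1) = 18.0953, d(P0,P2) = 41.4374, d(P1,P2) = 37.6948
Closest: P0 and P1

Closest pair: (-25.9, -6.9) and (-8.9, -13.1), distance = 18.0953


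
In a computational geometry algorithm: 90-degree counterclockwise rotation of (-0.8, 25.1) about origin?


90° CCW: (x,y) -> (-y, x)
(-0.8,25.1) -> (-25.1, -0.8)

(-25.1, -0.8)


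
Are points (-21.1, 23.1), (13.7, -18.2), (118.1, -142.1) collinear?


Cross product: (13.7-(-21.1))*((-142.1)-23.1) - ((-18.2)-23.1)*(118.1-(-21.1))
= 0

Yes, collinear


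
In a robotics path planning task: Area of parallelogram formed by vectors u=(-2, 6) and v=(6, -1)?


|u x v| = |(-2)*(-1) - 6*6|
= |2 - 36| = 34

34


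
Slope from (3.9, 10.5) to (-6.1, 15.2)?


slope = (y2-y1)/(x2-x1) = (15.2-10.5)/((-6.1)-3.9) = 4.7/(-10) = -0.47

-0.47


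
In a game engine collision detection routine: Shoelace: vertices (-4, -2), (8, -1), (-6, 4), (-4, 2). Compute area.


Shoelace sum: ((-4)*(-1) - 8*(-2)) + (8*4 - (-6)*(-1)) + ((-6)*2 - (-4)*4) + ((-4)*(-2) - (-4)*2)
= 66
Area = |66|/2 = 33

33


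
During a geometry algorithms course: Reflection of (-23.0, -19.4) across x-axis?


Reflection over x-axis: (x,y) -> (x,-y)
(-23, -19.4) -> (-23, 19.4)

(-23, 19.4)


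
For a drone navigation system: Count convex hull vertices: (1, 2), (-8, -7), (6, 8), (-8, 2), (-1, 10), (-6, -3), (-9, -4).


Convex hull vertices (CCW): (-9, -4), (-8, -7), (1, 2), (6, 8), (-1, 10), (-8, 2)
Count = 6

6


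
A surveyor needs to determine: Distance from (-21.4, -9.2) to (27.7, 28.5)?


dx=49.1, dy=37.7
d^2 = 49.1^2 + 37.7^2 = 3832.1
d = sqrt(3832.1) = 61.904

61.904


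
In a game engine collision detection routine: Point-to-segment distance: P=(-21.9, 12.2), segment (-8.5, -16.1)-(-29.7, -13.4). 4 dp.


Project P onto AB: t = 0.7893 (clamped to [0,1])
Closest point on segment: (-25.2328, -13.9689)
Distance: 26.3803

26.3803


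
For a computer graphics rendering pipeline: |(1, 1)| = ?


|u| = sqrt(1^2 + 1^2) = sqrt(2) = 1.4142

1.4142


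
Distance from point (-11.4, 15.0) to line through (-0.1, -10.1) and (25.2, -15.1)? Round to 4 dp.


|cross product| = 578.53
|line direction| = sqrt(665.09) = 25.7893
Distance = 578.53/sqrt(665.09) = 22.4329

22.4329


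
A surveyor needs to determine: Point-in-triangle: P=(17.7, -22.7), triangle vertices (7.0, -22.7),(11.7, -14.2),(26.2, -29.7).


Cross products: AB x AP = -90.95, BC x BP = -30.25, CA x CP = -74.9
All same sign? yes

Yes, inside


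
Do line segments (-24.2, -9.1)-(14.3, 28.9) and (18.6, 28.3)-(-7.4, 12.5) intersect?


Cross products: d1=296.16, d2=-83.54, d3=-186.5, d4=193.2
d1*d2 < 0 and d3*d4 < 0? yes

Yes, they intersect


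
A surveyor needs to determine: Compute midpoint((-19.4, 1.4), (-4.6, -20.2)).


M = (((-19.4)+(-4.6))/2, (1.4+(-20.2))/2)
= (-12, -9.4)

(-12, -9.4)


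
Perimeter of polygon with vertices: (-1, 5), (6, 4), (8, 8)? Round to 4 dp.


Sides: (-1, 5)->(6, 4): sqrt(50) = 7.071068, (6, 4)->(8, 8): sqrt(20) = 4.472136, (8, 8)->(-1, 5): sqrt(90) = 9.486833
Sum = 21.030037
Perimeter = 21.03

21.03


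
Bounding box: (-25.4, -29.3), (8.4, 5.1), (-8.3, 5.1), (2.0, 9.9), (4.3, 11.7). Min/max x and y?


x range: [-25.4, 8.4]
y range: [-29.3, 11.7]
Bounding box: (-25.4,-29.3) to (8.4,11.7)

(-25.4,-29.3) to (8.4,11.7)


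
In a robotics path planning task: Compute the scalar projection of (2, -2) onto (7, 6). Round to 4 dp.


u.v = 2, |v| = sqrt(85) = 9.2195
Scalar projection = u.v / |v| = 2 / sqrt(85) = 0.2169

0.2169


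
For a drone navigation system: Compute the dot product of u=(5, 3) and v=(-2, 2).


u . v = u_x*v_x + u_y*v_y = 5*(-2) + 3*2
= (-10) + 6 = -4

-4


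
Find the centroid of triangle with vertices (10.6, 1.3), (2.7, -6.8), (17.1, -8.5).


Centroid = ((x_A+x_B+x_C)/3, (y_A+y_B+y_C)/3)
= ((10.6+2.7+17.1)/3, (1.3+(-6.8)+(-8.5))/3)
= (10.1333, -4.6667)

(10.1333, -4.6667)


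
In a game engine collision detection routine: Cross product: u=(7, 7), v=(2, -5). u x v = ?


u x v = u_x*v_y - u_y*v_x = 7*(-5) - 7*2
= (-35) - 14 = -49

-49


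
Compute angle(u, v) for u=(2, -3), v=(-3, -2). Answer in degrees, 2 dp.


u.v = 0, |u| = sqrt(13) = 3.6056, |v| = sqrt(13) = 3.6056
cos(theta) = u.v/(|u||v|) = 0/sqrt(169) = 0
theta = acos(0) = 90 degrees

90 degrees


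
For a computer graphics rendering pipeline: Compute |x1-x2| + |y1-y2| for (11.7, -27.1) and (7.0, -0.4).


|11.7-7| + |(-27.1)-(-0.4)| = 4.7 + 26.7 = 31.4

31.4


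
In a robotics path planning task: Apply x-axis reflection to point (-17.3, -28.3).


Reflection over x-axis: (x,y) -> (x,-y)
(-17.3, -28.3) -> (-17.3, 28.3)

(-17.3, 28.3)


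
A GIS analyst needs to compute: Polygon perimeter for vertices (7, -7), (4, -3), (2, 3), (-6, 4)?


Sides: (7, -7)->(4, -3): sqrt(25) = 5, (4, -3)->(2, 3): sqrt(40) = 6.324555, (2, 3)->(-6, 4): sqrt(65) = 8.062258, (-6, 4)->(7, -7): sqrt(290) = 17.029386
Sum = 36.416199
Perimeter = 36.4162

36.4162


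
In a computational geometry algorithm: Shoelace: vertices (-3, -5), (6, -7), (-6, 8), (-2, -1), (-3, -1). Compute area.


Shoelace sum: ((-3)*(-7) - 6*(-5)) + (6*8 - (-6)*(-7)) + ((-6)*(-1) - (-2)*8) + ((-2)*(-1) - (-3)*(-1)) + ((-3)*(-5) - (-3)*(-1))
= 90
Area = |90|/2 = 45

45


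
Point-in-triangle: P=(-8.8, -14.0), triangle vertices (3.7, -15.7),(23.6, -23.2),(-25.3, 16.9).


Cross products: AB x AP = -59.92, BC x BP = 849.36, CA x CP = -358.2
All same sign? no

No, outside


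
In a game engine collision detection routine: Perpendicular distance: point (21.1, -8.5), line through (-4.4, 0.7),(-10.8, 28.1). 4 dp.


|cross product| = 639.82
|line direction| = sqrt(791.72) = 28.1375
Distance = 639.82/sqrt(791.72) = 22.739

22.739


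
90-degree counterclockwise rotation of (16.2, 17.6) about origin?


90° CCW: (x,y) -> (-y, x)
(16.2,17.6) -> (-17.6, 16.2)

(-17.6, 16.2)


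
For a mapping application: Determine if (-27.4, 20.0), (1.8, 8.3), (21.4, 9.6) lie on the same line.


Cross product: (1.8-(-27.4))*(9.6-20) - (8.3-20)*(21.4-(-27.4))
= 267.28

No, not collinear


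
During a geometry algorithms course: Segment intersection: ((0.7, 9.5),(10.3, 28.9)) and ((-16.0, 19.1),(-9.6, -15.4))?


Cross products: d1=514.71, d2=970.07, d3=416.14, d4=-39.22
d1*d2 < 0 and d3*d4 < 0? no

No, they don't intersect


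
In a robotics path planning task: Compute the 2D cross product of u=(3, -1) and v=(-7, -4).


u x v = u_x*v_y - u_y*v_x = 3*(-4) - (-1)*(-7)
= (-12) - 7 = -19

-19


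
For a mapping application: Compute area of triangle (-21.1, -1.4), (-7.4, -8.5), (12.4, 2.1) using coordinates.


Area = |x_A(y_B-y_C) + x_B(y_C-y_A) + x_C(y_A-y_B)|/2
= |223.66 + (-25.9) + 88.04|/2
= 285.8/2 = 142.9

142.9


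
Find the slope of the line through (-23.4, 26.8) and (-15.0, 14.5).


slope = (y2-y1)/(x2-x1) = (14.5-26.8)/((-15)-(-23.4)) = (-12.3)/8.4 = -1.4643

-1.4643


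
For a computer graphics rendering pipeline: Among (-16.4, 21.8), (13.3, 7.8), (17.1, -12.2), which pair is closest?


d(P0,P1) = 32.8343, d(P0,P2) = 47.731, d(P1,P2) = 20.3578
Closest: P1 and P2

Closest pair: (13.3, 7.8) and (17.1, -12.2), distance = 20.3578


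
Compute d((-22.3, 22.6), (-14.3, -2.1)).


dx=8, dy=-24.7
d^2 = 8^2 + (-24.7)^2 = 674.09
d = sqrt(674.09) = 25.9632

25.9632


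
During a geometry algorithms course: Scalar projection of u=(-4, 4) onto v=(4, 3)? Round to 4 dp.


u.v = -4, |v| = sqrt(25) = 5
Scalar projection = u.v / |v| = -4 / sqrt(25) = -0.8

-0.8


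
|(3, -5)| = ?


|u| = sqrt(3^2 + (-5)^2) = sqrt(34) = 5.831

5.831


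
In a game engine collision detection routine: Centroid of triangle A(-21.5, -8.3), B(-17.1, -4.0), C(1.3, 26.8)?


Centroid = ((x_A+x_B+x_C)/3, (y_A+y_B+y_C)/3)
= (((-21.5)+(-17.1)+1.3)/3, ((-8.3)+(-4)+26.8)/3)
= (-12.4333, 4.8333)

(-12.4333, 4.8333)


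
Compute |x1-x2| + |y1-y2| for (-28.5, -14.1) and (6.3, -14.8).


|(-28.5)-6.3| + |(-14.1)-(-14.8)| = 34.8 + 0.7 = 35.5

35.5


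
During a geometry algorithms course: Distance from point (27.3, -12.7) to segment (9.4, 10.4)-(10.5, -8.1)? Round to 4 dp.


Project P onto AB: t = 1 (clamped to [0,1])
Closest point on segment: (10.5, -8.1)
Distance: 17.4184

17.4184


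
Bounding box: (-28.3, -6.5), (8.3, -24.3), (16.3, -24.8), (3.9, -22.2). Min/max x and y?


x range: [-28.3, 16.3]
y range: [-24.8, -6.5]
Bounding box: (-28.3,-24.8) to (16.3,-6.5)

(-28.3,-24.8) to (16.3,-6.5)


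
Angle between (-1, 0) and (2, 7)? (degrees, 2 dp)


u.v = -2, |u| = sqrt(1) = 1, |v| = sqrt(53) = 7.2801
cos(theta) = u.v/(|u||v|) = -2/sqrt(53) = -0.274721
theta = acos(-0.274721) = 105.95 degrees

105.95 degrees


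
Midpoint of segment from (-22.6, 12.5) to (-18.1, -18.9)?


M = (((-22.6)+(-18.1))/2, (12.5+(-18.9))/2)
= (-20.35, -3.2)

(-20.35, -3.2)


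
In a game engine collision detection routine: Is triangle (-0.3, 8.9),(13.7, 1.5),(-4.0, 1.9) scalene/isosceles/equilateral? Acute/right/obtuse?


Side lengths squared: AB^2=250.76, BC^2=313.45, CA^2=62.69
Sorted: [62.69, 250.76, 313.45]
By sides: Scalene, By angles: Right

Scalene, Right


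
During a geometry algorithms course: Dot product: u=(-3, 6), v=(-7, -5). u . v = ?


u . v = u_x*v_x + u_y*v_y = (-3)*(-7) + 6*(-5)
= 21 + (-30) = -9

-9


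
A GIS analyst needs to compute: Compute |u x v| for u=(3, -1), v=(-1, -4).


|u x v| = |3*(-4) - (-1)*(-1)|
= |(-12) - 1| = 13

13


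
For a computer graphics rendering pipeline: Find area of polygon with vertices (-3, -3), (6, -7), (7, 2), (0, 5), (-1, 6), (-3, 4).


Shoelace sum: ((-3)*(-7) - 6*(-3)) + (6*2 - 7*(-7)) + (7*5 - 0*2) + (0*6 - (-1)*5) + ((-1)*4 - (-3)*6) + ((-3)*(-3) - (-3)*4)
= 175
Area = |175|/2 = 87.5

87.5


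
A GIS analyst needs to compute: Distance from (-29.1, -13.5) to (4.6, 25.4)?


dx=33.7, dy=38.9
d^2 = 33.7^2 + 38.9^2 = 2648.9
d = sqrt(2648.9) = 51.4675

51.4675


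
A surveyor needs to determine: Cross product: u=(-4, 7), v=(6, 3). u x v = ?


u x v = u_x*v_y - u_y*v_x = (-4)*3 - 7*6
= (-12) - 42 = -54

-54


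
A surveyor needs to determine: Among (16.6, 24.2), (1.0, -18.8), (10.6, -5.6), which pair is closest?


d(P0,P1) = 45.7423, d(P0,P2) = 30.398, d(P1,P2) = 16.3218
Closest: P1 and P2

Closest pair: (1.0, -18.8) and (10.6, -5.6), distance = 16.3218


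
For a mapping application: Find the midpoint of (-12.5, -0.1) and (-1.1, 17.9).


M = (((-12.5)+(-1.1))/2, ((-0.1)+17.9)/2)
= (-6.8, 8.9)

(-6.8, 8.9)


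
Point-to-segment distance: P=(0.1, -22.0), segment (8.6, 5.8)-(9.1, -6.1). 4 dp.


Project P onto AB: t = 1 (clamped to [0,1])
Closest point on segment: (9.1, -6.1)
Distance: 18.2705

18.2705


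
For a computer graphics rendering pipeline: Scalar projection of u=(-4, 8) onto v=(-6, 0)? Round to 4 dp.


u.v = 24, |v| = sqrt(36) = 6
Scalar projection = u.v / |v| = 24 / sqrt(36) = 4

4


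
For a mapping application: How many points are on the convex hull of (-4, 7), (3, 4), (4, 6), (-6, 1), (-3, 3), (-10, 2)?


Convex hull vertices (CCW): (-10, 2), (-6, 1), (3, 4), (4, 6), (-4, 7)
Count = 5

5


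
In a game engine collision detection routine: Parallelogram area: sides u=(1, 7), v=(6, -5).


|u x v| = |1*(-5) - 7*6|
= |(-5) - 42| = 47

47


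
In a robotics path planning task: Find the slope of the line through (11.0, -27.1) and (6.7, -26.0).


slope = (y2-y1)/(x2-x1) = ((-26)-(-27.1))/(6.7-11) = 1.1/(-4.3) = -0.2558

-0.2558


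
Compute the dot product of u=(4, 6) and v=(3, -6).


u . v = u_x*v_x + u_y*v_y = 4*3 + 6*(-6)
= 12 + (-36) = -24

-24


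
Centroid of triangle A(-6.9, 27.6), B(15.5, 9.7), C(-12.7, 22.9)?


Centroid = ((x_A+x_B+x_C)/3, (y_A+y_B+y_C)/3)
= (((-6.9)+15.5+(-12.7))/3, (27.6+9.7+22.9)/3)
= (-1.3667, 20.0667)

(-1.3667, 20.0667)


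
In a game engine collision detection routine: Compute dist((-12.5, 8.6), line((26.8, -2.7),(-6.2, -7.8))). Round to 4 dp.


|cross product| = 573.33
|line direction| = sqrt(1115.01) = 33.3918
Distance = 573.33/sqrt(1115.01) = 17.1698

17.1698


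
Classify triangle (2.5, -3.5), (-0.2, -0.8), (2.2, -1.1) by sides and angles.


Side lengths squared: AB^2=14.58, BC^2=5.85, CA^2=5.85
Sorted: [5.85, 5.85, 14.58]
By sides: Isosceles, By angles: Obtuse

Isosceles, Obtuse


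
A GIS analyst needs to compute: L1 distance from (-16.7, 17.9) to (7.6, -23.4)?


|(-16.7)-7.6| + |17.9-(-23.4)| = 24.3 + 41.3 = 65.6

65.6


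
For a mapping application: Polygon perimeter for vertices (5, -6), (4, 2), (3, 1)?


Sides: (5, -6)->(4, 2): sqrt(65) = 8.062258, (4, 2)->(3, 1): sqrt(2) = 1.414214, (3, 1)->(5, -6): sqrt(53) = 7.28011
Sum = 16.756582
Perimeter = 16.7566

16.7566


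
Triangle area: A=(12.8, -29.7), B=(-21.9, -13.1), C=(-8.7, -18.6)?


Area = |x_A(y_B-y_C) + x_B(y_C-y_A) + x_C(y_A-y_B)|/2
= |70.4 + (-243.09) + 144.42|/2
= 28.27/2 = 14.135

14.135


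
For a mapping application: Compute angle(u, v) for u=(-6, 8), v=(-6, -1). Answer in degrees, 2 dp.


u.v = 28, |u| = sqrt(100) = 10, |v| = sqrt(37) = 6.0828
cos(theta) = u.v/(|u||v|) = 28/sqrt(3700) = 0.460317
theta = acos(0.460317) = 62.59 degrees

62.59 degrees


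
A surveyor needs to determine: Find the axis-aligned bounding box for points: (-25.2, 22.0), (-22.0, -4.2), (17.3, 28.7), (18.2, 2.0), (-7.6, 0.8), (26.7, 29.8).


x range: [-25.2, 26.7]
y range: [-4.2, 29.8]
Bounding box: (-25.2,-4.2) to (26.7,29.8)

(-25.2,-4.2) to (26.7,29.8)


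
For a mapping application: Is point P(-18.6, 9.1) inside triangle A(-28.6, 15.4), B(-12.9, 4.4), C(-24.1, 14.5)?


Cross products: AB x AP = 11.09, BC x BP = 4.93, CA x CP = 19.35
All same sign? yes

Yes, inside


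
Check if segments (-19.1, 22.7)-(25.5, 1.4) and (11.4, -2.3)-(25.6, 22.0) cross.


Cross products: d1=1096.15, d2=-290.09, d3=-465.35, d4=920.89
d1*d2 < 0 and d3*d4 < 0? yes

Yes, they intersect


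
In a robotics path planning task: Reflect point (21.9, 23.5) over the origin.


Reflection over origin: (x,y) -> (-x,-y)
(21.9, 23.5) -> (-21.9, -23.5)

(-21.9, -23.5)


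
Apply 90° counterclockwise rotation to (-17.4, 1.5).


90° CCW: (x,y) -> (-y, x)
(-17.4,1.5) -> (-1.5, -17.4)

(-1.5, -17.4)


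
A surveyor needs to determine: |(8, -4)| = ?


|u| = sqrt(8^2 + (-4)^2) = sqrt(80) = 8.9443

8.9443


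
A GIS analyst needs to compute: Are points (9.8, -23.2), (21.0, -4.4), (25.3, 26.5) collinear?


Cross product: (21-9.8)*(26.5-(-23.2)) - ((-4.4)-(-23.2))*(25.3-9.8)
= 265.24

No, not collinear


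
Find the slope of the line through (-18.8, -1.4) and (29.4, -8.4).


slope = (y2-y1)/(x2-x1) = ((-8.4)-(-1.4))/(29.4-(-18.8)) = (-7)/48.2 = -0.1452

-0.1452


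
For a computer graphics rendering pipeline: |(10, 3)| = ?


|u| = sqrt(10^2 + 3^2) = sqrt(109) = 10.4403

10.4403


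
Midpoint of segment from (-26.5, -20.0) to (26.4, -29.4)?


M = (((-26.5)+26.4)/2, ((-20)+(-29.4))/2)
= (-0.05, -24.7)

(-0.05, -24.7)


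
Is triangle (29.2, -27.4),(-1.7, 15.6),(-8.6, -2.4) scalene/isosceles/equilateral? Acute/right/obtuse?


Side lengths squared: AB^2=2803.81, BC^2=371.61, CA^2=2053.84
Sorted: [371.61, 2053.84, 2803.81]
By sides: Scalene, By angles: Obtuse

Scalene, Obtuse


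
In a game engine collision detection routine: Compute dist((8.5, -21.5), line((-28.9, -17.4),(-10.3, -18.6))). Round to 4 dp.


|cross product| = 31.38
|line direction| = sqrt(347.4) = 18.6387
Distance = 31.38/sqrt(347.4) = 1.6836

1.6836


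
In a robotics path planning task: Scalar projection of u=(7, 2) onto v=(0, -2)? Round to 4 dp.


u.v = -4, |v| = sqrt(4) = 2
Scalar projection = u.v / |v| = -4 / sqrt(4) = -2

-2


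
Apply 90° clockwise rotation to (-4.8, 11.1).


90° CW: (x,y) -> (y, -x)
(-4.8,11.1) -> (11.1, 4.8)

(11.1, 4.8)


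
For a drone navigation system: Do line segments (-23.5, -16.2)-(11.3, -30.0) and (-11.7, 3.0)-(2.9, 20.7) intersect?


Cross products: d1=-71.46, d2=-888.9, d3=831, d4=1648.44
d1*d2 < 0 and d3*d4 < 0? no

No, they don't intersect


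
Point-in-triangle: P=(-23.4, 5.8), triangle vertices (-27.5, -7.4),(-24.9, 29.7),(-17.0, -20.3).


Cross products: AB x AP = -117.79, BC x BP = -113.81, CA x CP = -191.49
All same sign? yes

Yes, inside


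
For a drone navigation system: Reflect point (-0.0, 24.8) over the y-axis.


Reflection over y-axis: (x,y) -> (-x,y)
(0, 24.8) -> (0, 24.8)

(0, 24.8)


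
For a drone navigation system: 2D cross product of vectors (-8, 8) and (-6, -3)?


u x v = u_x*v_y - u_y*v_x = (-8)*(-3) - 8*(-6)
= 24 - (-48) = 72

72


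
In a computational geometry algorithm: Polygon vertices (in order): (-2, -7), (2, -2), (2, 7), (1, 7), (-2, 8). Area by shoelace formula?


Shoelace sum: ((-2)*(-2) - 2*(-7)) + (2*7 - 2*(-2)) + (2*7 - 1*7) + (1*8 - (-2)*7) + ((-2)*(-7) - (-2)*8)
= 95
Area = |95|/2 = 47.5

47.5


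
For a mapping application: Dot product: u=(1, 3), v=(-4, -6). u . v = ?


u . v = u_x*v_x + u_y*v_y = 1*(-4) + 3*(-6)
= (-4) + (-18) = -22

-22


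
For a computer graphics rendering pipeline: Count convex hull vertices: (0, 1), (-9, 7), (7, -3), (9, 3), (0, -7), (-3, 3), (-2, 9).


Convex hull vertices (CCW): (-9, 7), (0, -7), (7, -3), (9, 3), (-2, 9)
Count = 5

5


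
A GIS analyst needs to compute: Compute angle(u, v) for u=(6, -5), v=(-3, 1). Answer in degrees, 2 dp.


u.v = -23, |u| = sqrt(61) = 7.8102, |v| = sqrt(10) = 3.1623
cos(theta) = u.v/(|u||v|) = -23/sqrt(610) = -0.931243
theta = acos(-0.931243) = 158.63 degrees

158.63 degrees


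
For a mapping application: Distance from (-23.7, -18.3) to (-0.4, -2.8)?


dx=23.3, dy=15.5
d^2 = 23.3^2 + 15.5^2 = 783.14
d = sqrt(783.14) = 27.9846

27.9846


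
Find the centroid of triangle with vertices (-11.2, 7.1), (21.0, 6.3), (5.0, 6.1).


Centroid = ((x_A+x_B+x_C)/3, (y_A+y_B+y_C)/3)
= (((-11.2)+21+5)/3, (7.1+6.3+6.1)/3)
= (4.9333, 6.5)

(4.9333, 6.5)


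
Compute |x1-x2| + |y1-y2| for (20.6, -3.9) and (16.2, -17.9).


|20.6-16.2| + |(-3.9)-(-17.9)| = 4.4 + 14 = 18.4

18.4


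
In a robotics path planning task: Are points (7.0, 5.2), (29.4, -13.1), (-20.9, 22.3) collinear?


Cross product: (29.4-7)*(22.3-5.2) - ((-13.1)-5.2)*((-20.9)-7)
= -127.53

No, not collinear


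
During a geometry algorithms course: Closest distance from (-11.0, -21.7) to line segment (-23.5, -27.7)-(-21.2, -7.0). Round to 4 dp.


Project P onto AB: t = 0.3526 (clamped to [0,1])
Closest point on segment: (-22.689, -20.4012)
Distance: 11.761

11.761


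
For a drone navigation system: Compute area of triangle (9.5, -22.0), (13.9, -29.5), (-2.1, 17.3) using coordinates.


Area = |x_A(y_B-y_C) + x_B(y_C-y_A) + x_C(y_A-y_B)|/2
= |(-444.6) + 546.27 + (-15.75)|/2
= 85.92/2 = 42.96

42.96


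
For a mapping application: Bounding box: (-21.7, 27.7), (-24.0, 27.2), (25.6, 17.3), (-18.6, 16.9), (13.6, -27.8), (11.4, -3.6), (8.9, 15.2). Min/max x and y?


x range: [-24, 25.6]
y range: [-27.8, 27.7]
Bounding box: (-24,-27.8) to (25.6,27.7)

(-24,-27.8) to (25.6,27.7)


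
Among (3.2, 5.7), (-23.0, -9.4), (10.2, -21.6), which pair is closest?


d(P0,P1) = 30.2399, d(P0,P2) = 28.1832, d(P1,P2) = 35.3706
Closest: P0 and P2

Closest pair: (3.2, 5.7) and (10.2, -21.6), distance = 28.1832


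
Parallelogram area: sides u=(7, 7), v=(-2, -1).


|u x v| = |7*(-1) - 7*(-2)|
= |(-7) - (-14)| = 7

7


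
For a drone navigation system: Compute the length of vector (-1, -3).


|u| = sqrt((-1)^2 + (-3)^2) = sqrt(10) = 3.1623

3.1623


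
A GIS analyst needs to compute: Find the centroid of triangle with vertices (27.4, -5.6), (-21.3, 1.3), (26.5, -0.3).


Centroid = ((x_A+x_B+x_C)/3, (y_A+y_B+y_C)/3)
= ((27.4+(-21.3)+26.5)/3, ((-5.6)+1.3+(-0.3))/3)
= (10.8667, -1.5333)

(10.8667, -1.5333)


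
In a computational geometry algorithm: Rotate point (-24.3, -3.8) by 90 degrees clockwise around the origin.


90° CW: (x,y) -> (y, -x)
(-24.3,-3.8) -> (-3.8, 24.3)

(-3.8, 24.3)


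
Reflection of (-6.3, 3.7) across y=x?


Reflection over y=x: (x,y) -> (y,x)
(-6.3, 3.7) -> (3.7, -6.3)

(3.7, -6.3)


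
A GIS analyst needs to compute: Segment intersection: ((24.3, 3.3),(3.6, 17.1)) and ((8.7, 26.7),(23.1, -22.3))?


Cross products: d1=427.44, d2=-388.14, d3=-269.1, d4=546.48
d1*d2 < 0 and d3*d4 < 0? yes

Yes, they intersect


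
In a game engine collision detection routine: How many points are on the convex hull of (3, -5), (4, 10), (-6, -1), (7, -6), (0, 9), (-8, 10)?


Convex hull vertices (CCW): (-8, 10), (-6, -1), (3, -5), (7, -6), (4, 10)
Count = 5

5


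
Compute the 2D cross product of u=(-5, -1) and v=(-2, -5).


u x v = u_x*v_y - u_y*v_x = (-5)*(-5) - (-1)*(-2)
= 25 - 2 = 23

23


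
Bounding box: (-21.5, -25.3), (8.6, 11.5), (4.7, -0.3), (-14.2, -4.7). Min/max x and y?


x range: [-21.5, 8.6]
y range: [-25.3, 11.5]
Bounding box: (-21.5,-25.3) to (8.6,11.5)

(-21.5,-25.3) to (8.6,11.5)


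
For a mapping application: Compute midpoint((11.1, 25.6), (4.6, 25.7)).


M = ((11.1+4.6)/2, (25.6+25.7)/2)
= (7.85, 25.65)

(7.85, 25.65)


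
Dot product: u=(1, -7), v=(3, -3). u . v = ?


u . v = u_x*v_x + u_y*v_y = 1*3 + (-7)*(-3)
= 3 + 21 = 24

24


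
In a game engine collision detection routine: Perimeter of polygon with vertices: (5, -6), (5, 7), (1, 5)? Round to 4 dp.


Sides: (5, -6)->(5, 7): sqrt(169) = 13, (5, 7)->(1, 5): sqrt(20) = 4.472136, (1, 5)->(5, -6): sqrt(137) = 11.7047
Sum = 29.176836
Perimeter = 29.1768

29.1768


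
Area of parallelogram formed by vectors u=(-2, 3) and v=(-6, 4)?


|u x v| = |(-2)*4 - 3*(-6)|
= |(-8) - (-18)| = 10

10


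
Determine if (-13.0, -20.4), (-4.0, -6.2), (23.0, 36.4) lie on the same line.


Cross product: ((-4)-(-13))*(36.4-(-20.4)) - ((-6.2)-(-20.4))*(23-(-13))
= 0

Yes, collinear


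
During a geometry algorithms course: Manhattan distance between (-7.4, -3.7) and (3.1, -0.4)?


|(-7.4)-3.1| + |(-3.7)-(-0.4)| = 10.5 + 3.3 = 13.8

13.8


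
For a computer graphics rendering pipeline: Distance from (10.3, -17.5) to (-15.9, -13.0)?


dx=-26.2, dy=4.5
d^2 = (-26.2)^2 + 4.5^2 = 706.69
d = sqrt(706.69) = 26.5836

26.5836


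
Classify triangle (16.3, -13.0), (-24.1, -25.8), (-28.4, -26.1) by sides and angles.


Side lengths squared: AB^2=1796, BC^2=18.58, CA^2=2169.7
Sorted: [18.58, 1796, 2169.7]
By sides: Scalene, By angles: Obtuse

Scalene, Obtuse


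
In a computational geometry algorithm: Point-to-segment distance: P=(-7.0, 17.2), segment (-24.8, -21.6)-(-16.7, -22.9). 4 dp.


Project P onto AB: t = 1 (clamped to [0,1])
Closest point on segment: (-16.7, -22.9)
Distance: 41.2565

41.2565


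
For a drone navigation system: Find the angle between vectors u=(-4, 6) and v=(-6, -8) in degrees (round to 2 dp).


u.v = -24, |u| = sqrt(52) = 7.2111, |v| = sqrt(100) = 10
cos(theta) = u.v/(|u||v|) = -24/sqrt(5200) = -0.33282
theta = acos(-0.33282) = 109.44 degrees

109.44 degrees


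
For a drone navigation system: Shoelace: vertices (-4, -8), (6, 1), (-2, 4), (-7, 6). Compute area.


Shoelace sum: ((-4)*1 - 6*(-8)) + (6*4 - (-2)*1) + ((-2)*6 - (-7)*4) + ((-7)*(-8) - (-4)*6)
= 166
Area = |166|/2 = 83

83


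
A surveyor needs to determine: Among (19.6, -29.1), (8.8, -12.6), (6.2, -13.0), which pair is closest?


d(P0,P1) = 19.7203, d(P0,P2) = 20.9468, d(P1,P2) = 2.6306
Closest: P1 and P2

Closest pair: (8.8, -12.6) and (6.2, -13.0), distance = 2.6306


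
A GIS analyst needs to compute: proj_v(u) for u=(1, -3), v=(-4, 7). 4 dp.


u.v = -25, |v| = sqrt(65) = 8.0623
Scalar projection = u.v / |v| = -25 / sqrt(65) = -3.1009

-3.1009


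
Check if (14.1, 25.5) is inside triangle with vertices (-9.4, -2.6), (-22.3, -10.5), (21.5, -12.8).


Cross products: AB x AP = -176.84, BC x BP = 1660.52, CA x CP = -1107.99
All same sign? no

No, outside


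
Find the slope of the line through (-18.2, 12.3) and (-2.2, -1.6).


slope = (y2-y1)/(x2-x1) = ((-1.6)-12.3)/((-2.2)-(-18.2)) = (-13.9)/16 = -0.8688

-0.8688


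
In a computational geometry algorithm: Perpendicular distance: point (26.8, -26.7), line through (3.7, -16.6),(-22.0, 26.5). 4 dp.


|cross product| = 736.04
|line direction| = sqrt(2518.1) = 50.1807
Distance = 736.04/sqrt(2518.1) = 14.6678

14.6678


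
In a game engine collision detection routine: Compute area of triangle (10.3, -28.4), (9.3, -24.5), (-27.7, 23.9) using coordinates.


Area = |x_A(y_B-y_C) + x_B(y_C-y_A) + x_C(y_A-y_B)|/2
= |(-498.52) + 486.39 + 108.03|/2
= 95.9/2 = 47.95

47.95


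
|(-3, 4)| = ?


|u| = sqrt((-3)^2 + 4^2) = sqrt(25) = 5

5


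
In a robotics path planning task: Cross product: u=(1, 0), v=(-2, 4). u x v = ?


u x v = u_x*v_y - u_y*v_x = 1*4 - 0*(-2)
= 4 - 0 = 4

4


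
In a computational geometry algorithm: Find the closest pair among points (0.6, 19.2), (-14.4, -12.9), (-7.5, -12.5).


d(P0,P1) = 35.4318, d(P0,P2) = 32.7185, d(P1,P2) = 6.9116
Closest: P1 and P2

Closest pair: (-14.4, -12.9) and (-7.5, -12.5), distance = 6.9116


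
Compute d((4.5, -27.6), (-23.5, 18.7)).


dx=-28, dy=46.3
d^2 = (-28)^2 + 46.3^2 = 2927.69
d = sqrt(2927.69) = 54.1081

54.1081


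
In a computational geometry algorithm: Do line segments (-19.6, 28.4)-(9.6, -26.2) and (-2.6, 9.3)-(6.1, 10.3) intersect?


Cross products: d1=183.17, d2=-321.05, d3=370.48, d4=874.7
d1*d2 < 0 and d3*d4 < 0? no

No, they don't intersect


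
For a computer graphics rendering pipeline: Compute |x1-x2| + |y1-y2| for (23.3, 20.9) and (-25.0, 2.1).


|23.3-(-25)| + |20.9-2.1| = 48.3 + 18.8 = 67.1

67.1


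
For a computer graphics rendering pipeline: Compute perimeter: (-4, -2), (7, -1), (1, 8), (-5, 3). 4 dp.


Sides: (-4, -2)->(7, -1): sqrt(122) = 11.045361, (7, -1)->(1, 8): sqrt(117) = 10.816654, (1, 8)->(-5, 3): sqrt(61) = 7.81025, (-5, 3)->(-4, -2): sqrt(26) = 5.09902
Sum = 34.771285
Perimeter = 34.7713

34.7713


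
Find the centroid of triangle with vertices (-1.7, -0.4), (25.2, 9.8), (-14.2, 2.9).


Centroid = ((x_A+x_B+x_C)/3, (y_A+y_B+y_C)/3)
= (((-1.7)+25.2+(-14.2))/3, ((-0.4)+9.8+2.9)/3)
= (3.1, 4.1)

(3.1, 4.1)


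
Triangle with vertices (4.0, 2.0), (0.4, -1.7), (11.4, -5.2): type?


Side lengths squared: AB^2=26.65, BC^2=133.25, CA^2=106.6
Sorted: [26.65, 106.6, 133.25]
By sides: Scalene, By angles: Right

Scalene, Right


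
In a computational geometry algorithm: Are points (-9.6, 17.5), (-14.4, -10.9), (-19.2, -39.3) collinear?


Cross product: ((-14.4)-(-9.6))*((-39.3)-17.5) - ((-10.9)-17.5)*((-19.2)-(-9.6))
= 0

Yes, collinear


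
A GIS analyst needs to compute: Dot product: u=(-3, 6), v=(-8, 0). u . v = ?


u . v = u_x*v_x + u_y*v_y = (-3)*(-8) + 6*0
= 24 + 0 = 24

24


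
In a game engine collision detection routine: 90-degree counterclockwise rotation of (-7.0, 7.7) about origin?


90° CCW: (x,y) -> (-y, x)
(-7,7.7) -> (-7.7, -7)

(-7.7, -7)


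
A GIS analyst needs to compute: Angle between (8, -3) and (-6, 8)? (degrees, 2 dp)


u.v = -72, |u| = sqrt(73) = 8.544, |v| = sqrt(100) = 10
cos(theta) = u.v/(|u||v|) = -72/sqrt(7300) = -0.842696
theta = acos(-0.842696) = 147.43 degrees

147.43 degrees


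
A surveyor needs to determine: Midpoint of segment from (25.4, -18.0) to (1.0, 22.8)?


M = ((25.4+1)/2, ((-18)+22.8)/2)
= (13.2, 2.4)

(13.2, 2.4)


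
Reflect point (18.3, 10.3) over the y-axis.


Reflection over y-axis: (x,y) -> (-x,y)
(18.3, 10.3) -> (-18.3, 10.3)

(-18.3, 10.3)


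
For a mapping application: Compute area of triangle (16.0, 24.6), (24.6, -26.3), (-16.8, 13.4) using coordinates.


Area = |x_A(y_B-y_C) + x_B(y_C-y_A) + x_C(y_A-y_B)|/2
= |(-635.2) + (-275.52) + (-855.12)|/2
= 1765.84/2 = 882.92

882.92


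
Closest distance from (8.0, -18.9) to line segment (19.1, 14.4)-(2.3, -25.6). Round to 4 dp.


Project P onto AB: t = 0.8067 (clamped to [0,1])
Closest point on segment: (5.5468, -17.8696)
Distance: 2.6608

2.6608


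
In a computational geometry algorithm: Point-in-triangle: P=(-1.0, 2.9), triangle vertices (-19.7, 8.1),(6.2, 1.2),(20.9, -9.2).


Cross products: AB x AP = -5.65, BC x BP = -49.89, CA x CP = -112.39
All same sign? yes

Yes, inside


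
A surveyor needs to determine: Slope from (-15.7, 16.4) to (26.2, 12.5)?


slope = (y2-y1)/(x2-x1) = (12.5-16.4)/(26.2-(-15.7)) = (-3.9)/41.9 = -0.0931

-0.0931


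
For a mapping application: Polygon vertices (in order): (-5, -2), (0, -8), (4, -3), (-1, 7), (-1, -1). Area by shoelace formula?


Shoelace sum: ((-5)*(-8) - 0*(-2)) + (0*(-3) - 4*(-8)) + (4*7 - (-1)*(-3)) + ((-1)*(-1) - (-1)*7) + ((-1)*(-2) - (-5)*(-1))
= 102
Area = |102|/2 = 51

51


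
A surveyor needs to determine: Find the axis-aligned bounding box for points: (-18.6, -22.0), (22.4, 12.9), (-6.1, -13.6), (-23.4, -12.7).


x range: [-23.4, 22.4]
y range: [-22, 12.9]
Bounding box: (-23.4,-22) to (22.4,12.9)

(-23.4,-22) to (22.4,12.9)


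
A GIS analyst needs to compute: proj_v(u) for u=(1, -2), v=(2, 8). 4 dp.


u.v = -14, |v| = sqrt(68) = 8.2462
Scalar projection = u.v / |v| = -14 / sqrt(68) = -1.6977

-1.6977


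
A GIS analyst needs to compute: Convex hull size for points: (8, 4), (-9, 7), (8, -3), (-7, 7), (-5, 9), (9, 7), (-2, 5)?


Convex hull vertices (CCW): (-9, 7), (8, -3), (9, 7), (-5, 9)
Count = 4

4


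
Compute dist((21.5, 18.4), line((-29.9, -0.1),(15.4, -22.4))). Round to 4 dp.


|cross product| = 1984.27
|line direction| = sqrt(2549.38) = 50.4914
Distance = 1984.27/sqrt(2549.38) = 39.2992

39.2992


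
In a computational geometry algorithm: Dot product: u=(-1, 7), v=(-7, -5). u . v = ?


u . v = u_x*v_x + u_y*v_y = (-1)*(-7) + 7*(-5)
= 7 + (-35) = -28

-28


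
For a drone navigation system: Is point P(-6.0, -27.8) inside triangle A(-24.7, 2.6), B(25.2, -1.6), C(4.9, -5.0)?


Cross products: AB x AP = -1438.42, BC x BP = 425.78, CA x CP = 757.72
All same sign? no

No, outside


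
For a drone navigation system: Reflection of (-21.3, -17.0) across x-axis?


Reflection over x-axis: (x,y) -> (x,-y)
(-21.3, -17) -> (-21.3, 17)

(-21.3, 17)


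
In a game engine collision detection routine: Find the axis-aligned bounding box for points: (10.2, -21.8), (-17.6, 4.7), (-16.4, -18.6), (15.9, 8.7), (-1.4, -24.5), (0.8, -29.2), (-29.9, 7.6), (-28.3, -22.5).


x range: [-29.9, 15.9]
y range: [-29.2, 8.7]
Bounding box: (-29.9,-29.2) to (15.9,8.7)

(-29.9,-29.2) to (15.9,8.7)


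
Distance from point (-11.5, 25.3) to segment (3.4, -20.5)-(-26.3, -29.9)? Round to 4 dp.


Project P onto AB: t = 0.0124 (clamped to [0,1])
Closest point on segment: (3.0324, -20.6163)
Distance: 48.1612

48.1612


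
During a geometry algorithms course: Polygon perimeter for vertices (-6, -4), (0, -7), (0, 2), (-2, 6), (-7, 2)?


Sides: (-6, -4)->(0, -7): sqrt(45) = 6.708204, (0, -7)->(0, 2): sqrt(81) = 9, (0, 2)->(-2, 6): sqrt(20) = 4.472136, (-2, 6)->(-7, 2): sqrt(41) = 6.403124, (-7, 2)->(-6, -4): sqrt(37) = 6.082763
Sum = 32.666227
Perimeter = 32.6662

32.6662


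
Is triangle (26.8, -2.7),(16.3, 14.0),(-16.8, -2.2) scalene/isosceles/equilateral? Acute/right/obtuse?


Side lengths squared: AB^2=389.14, BC^2=1358.05, CA^2=1901.21
Sorted: [389.14, 1358.05, 1901.21]
By sides: Scalene, By angles: Obtuse

Scalene, Obtuse


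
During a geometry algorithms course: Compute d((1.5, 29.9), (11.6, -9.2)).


dx=10.1, dy=-39.1
d^2 = 10.1^2 + (-39.1)^2 = 1630.82
d = sqrt(1630.82) = 40.3834

40.3834
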